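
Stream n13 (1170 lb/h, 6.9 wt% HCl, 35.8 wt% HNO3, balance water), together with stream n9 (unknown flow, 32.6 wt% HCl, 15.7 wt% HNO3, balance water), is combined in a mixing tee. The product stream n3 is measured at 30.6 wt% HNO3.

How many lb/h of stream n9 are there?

408.3 lb/h

Let n9 be the unknown flow. Total out = 1170 + n9.
HNO3 balance: 418.86 + 0.157·n9 = 0.306·(1170 + n9)
(0.157 − 0.306)·n9 = 0.306×1170 − 418.86 = -60.84
n9 = -60.84 / -0.149 = 408.32 lb/h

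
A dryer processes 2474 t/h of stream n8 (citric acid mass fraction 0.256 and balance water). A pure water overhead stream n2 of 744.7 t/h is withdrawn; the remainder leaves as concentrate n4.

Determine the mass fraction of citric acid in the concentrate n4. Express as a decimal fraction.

citric acid is not removed: 2474×0.256 = 633.34 t/h of citric acid enters n4.
Concentrate = 2474 − 744.7 = 1729.3 t/h.
Mass fraction = 633.34/1729.3 = 0.366.

0.366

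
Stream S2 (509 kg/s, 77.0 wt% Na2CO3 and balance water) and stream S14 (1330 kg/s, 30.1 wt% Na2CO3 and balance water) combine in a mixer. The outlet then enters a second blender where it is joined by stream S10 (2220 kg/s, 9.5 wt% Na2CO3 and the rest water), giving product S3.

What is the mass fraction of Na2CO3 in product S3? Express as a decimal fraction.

0.247

Overall, product flow = 4059 kg/s.
Na2CO3 in = 509×0.770 + 1330×0.301 + 2220×0.095 = 1003.2 kg/s.
Na2CO3 fraction in S3 = 0.247.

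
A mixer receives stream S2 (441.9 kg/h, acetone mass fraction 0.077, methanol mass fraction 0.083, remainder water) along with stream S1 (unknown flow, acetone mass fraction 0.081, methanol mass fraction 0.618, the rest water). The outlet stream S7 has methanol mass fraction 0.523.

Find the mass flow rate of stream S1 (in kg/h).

2047 kg/h

Let S1 be the unknown flow. Total out = 441.9 + S1.
methanol balance: 36.678 + 0.618·S1 = 0.523·(441.9 + S1)
(0.618 − 0.523)·S1 = 0.523×441.9 − 36.678 = 194.44
S1 = 194.44 / 0.095 = 2046.7 kg/h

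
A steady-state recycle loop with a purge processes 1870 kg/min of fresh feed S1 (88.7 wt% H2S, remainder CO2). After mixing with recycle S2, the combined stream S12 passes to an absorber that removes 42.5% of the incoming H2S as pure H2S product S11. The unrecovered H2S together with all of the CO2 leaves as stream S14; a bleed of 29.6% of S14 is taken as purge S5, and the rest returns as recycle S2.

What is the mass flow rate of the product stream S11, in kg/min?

H2S in S12: m_A = 1870×0.887 + (1−0.296)·(1−0.425)·m_A, so m_A = 1658.7/0.5952 = 2786.8 kg/min.
Product S11 = 0.425×2786.8 = 1184.4 kg/min.

1184 kg/min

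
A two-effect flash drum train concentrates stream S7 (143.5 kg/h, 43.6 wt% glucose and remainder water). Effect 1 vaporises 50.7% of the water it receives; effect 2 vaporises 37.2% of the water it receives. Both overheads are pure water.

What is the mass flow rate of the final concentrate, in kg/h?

water in feed = 143.5×0.564 = 80.934 kg/h.
After stage 1: water left = (1−0.507)×80.934 = 39.9; stream total = 102.47 kg/h.
After stage 2: water left = (1−0.372)×39.9 = 25.057; final concentrate = 87.623 kg/h.

87.62 kg/h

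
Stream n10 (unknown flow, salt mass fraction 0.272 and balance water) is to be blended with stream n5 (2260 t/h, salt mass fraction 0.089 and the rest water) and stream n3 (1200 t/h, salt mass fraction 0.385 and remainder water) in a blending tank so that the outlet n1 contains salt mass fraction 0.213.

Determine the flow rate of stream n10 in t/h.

1252 t/h

Let n10 be the unknown flow. Total out = 3460 + n10.
salt balance: 663.14 + 0.272·n10 = 0.213·(3460 + n10)
(0.272 − 0.213)·n10 = 0.213×3460 − 663.14 = 73.84
n10 = 73.84 / 0.059 = 1251.5 t/h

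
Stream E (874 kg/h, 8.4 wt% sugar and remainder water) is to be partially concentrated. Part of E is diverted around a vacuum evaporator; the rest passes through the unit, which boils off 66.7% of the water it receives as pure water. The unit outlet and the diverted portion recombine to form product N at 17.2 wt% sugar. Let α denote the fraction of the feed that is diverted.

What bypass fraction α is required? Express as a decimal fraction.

All 874×0.084 = 73.416 kg/h of sugar reaches N, so N = 73.416/0.172 = 426.84 kg/h and vapour = 447.16 kg/h.
The evaporator receives (1−α)·874 of feed at 0.916 water and removes 0.667 of that water:
0.667×0.916×(1−α)×874 = 447.16
(1−α) = 447.16/533.99 = 0.8374;  α = 0.1626.

0.163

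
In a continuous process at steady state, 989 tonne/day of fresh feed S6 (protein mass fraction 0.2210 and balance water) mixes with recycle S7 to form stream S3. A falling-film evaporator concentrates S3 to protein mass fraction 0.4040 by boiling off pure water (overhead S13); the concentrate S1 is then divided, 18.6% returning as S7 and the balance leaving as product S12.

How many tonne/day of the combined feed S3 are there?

1113 tonne/day

Overall protein balance (none leaves overhead): protein in fresh feed = protein in product, i.e. 989×0.221 = (1−0.186)·S1·0.404.
S1 = 218.57/(0.404×0.814) = 664.63 tonne/day.
Recycle S7 = 0.186×664.63 = 123.62 tonne/day.
Combined feed S3 = 989 + 123.62 = 1112.6 tonne/day.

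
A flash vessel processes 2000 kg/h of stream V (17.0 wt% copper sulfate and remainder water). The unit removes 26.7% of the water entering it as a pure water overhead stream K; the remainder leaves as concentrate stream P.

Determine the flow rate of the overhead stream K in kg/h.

443.2 kg/h

water entering = 2000×0.830 = 1660 kg/h; overhead removed = 0.267×1660 = 443.22 kg/h.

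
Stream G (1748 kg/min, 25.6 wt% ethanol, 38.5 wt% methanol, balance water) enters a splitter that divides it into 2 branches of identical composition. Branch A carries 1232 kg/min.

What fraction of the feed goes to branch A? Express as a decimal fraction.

Fraction to A = 1232/1748 = 0.7048.

0.705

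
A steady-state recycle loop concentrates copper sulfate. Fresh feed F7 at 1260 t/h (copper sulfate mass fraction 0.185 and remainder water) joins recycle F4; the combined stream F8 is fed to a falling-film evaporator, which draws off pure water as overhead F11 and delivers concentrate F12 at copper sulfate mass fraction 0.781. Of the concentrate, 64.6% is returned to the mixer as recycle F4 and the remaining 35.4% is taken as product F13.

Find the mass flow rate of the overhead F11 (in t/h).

Overall copper sulfate balance (none leaves overhead): copper sulfate in fresh feed = copper sulfate in product, i.e. 1260×0.185 = (1−0.646)·F12·0.781.
F12 = 233.1/(0.781×0.354) = 843.12 t/h.
Recycle F4 = 0.646×843.12 = 544.65 t/h.
Combined feed F8 = 1260 + 544.65 = 1804.7 t/h.
Overhead F11 = F8 − F12 = 1804.7 − 843.12 = 961.54 t/h.

961.5 t/h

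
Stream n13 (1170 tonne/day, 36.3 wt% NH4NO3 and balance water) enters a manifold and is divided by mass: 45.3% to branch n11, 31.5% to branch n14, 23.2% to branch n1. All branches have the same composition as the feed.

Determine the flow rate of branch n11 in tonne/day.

Branch n11 flow = 0.453×1170 = 530.01 tonne/day.

530 tonne/day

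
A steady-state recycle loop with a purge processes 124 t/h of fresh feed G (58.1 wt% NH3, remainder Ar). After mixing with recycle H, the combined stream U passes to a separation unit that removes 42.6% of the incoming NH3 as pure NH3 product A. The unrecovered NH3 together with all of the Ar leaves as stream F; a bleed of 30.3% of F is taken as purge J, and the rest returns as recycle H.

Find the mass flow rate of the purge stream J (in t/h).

72.84 t/h

Ar enters only via G and leaves only via the purge: 124×0.419 = 0.303×(Ar in F), and the separation unit passes all Ar, so Ar in U = Ar in F = 171.47 t/h.
NH3 in U: m_A = 124×0.581 + (1−0.303)·(1−0.426)·m_A, so m_A = 72.044/0.5999 = 120.09 t/h.
F = (1−0.426)×120.09 + 171.47 = 240.4 t/h.
Purge J = 0.303×240.4 = 72.842 t/h.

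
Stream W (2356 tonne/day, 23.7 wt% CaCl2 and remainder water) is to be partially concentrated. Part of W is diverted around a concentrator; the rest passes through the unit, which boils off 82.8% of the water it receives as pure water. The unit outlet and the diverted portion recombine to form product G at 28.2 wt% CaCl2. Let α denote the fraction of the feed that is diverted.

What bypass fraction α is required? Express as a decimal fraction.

0.747

All 2356×0.237 = 558.37 tonne/day of CaCl2 reaches G, so G = 558.37/0.282 = 1980 tonne/day and vapour = 375.96 tonne/day.
The evaporator receives (1−α)·2356 of feed at 0.763 water and removes 0.828 of that water:
0.828×0.763×(1−α)×2356 = 375.96
(1−α) = 375.96/1488.4 = 0.2526;  α = 0.7474.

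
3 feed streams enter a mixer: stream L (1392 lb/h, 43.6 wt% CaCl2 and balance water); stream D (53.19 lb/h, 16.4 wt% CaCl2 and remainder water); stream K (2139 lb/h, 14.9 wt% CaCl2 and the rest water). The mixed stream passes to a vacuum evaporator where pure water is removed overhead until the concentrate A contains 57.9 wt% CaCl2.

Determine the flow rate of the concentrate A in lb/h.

1614 lb/h

CaCl2 entering = 1392×0.436 + 53.19×0.164 + 2139×0.149 = 934.35 lb/h.
All CaCl2 reports to A, so A = 934.35/0.579 = 1613.7 lb/h.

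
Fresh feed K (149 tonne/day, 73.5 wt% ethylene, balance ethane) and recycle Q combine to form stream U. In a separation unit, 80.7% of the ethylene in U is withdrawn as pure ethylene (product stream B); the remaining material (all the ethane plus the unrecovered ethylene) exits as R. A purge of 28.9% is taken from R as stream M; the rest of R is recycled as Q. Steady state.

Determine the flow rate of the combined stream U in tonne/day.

263.6 tonne/day

ethane enters only via K and leaves only via the purge: 149×0.265 = 0.289×(ethane in R), and the separation unit passes all ethane, so ethane in U = ethane in R = 136.63 tonne/day.
ethylene in U: m_A = 149×0.735 + (1−0.289)·(1−0.807)·m_A, so m_A = 109.52/0.8628 = 126.93 tonne/day.
U = 126.93 + 136.63 = 263.56 tonne/day.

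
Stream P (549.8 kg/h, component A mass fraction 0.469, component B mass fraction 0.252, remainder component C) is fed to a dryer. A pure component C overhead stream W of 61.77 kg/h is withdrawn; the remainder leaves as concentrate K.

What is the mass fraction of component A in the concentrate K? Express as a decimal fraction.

component A is not removed: 549.8×0.469 = 257.86 kg/h of component A enters K.
Concentrate = 549.8 − 61.77 = 488.03 kg/h.
Mass fraction = 257.86/488.03 = 0.528.

0.528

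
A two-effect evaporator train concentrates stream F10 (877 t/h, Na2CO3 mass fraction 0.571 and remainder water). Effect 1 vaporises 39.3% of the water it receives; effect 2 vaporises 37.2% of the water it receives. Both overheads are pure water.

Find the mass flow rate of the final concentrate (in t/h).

water in feed = 877×0.429 = 376.23 t/h.
After stage 1: water left = (1−0.393)×376.23 = 228.37; stream total = 729.14 t/h.
After stage 2: water left = (1−0.372)×228.37 = 143.42; final concentrate = 644.19 t/h.

644.2 t/h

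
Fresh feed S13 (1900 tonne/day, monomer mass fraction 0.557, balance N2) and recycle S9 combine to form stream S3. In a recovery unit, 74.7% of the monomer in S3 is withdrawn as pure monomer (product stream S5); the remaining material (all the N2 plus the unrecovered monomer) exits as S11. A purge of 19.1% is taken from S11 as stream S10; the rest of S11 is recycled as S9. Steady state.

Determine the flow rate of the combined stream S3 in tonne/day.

5737 tonne/day

N2 enters only via S13 and leaves only via the purge: 1900×0.443 = 0.191×(N2 in S11), and the recovery unit passes all N2, so N2 in S3 = N2 in S11 = 4406.8 tonne/day.
monomer in S3: m_A = 1900×0.557 + (1−0.191)·(1−0.747)·m_A, so m_A = 1058.3/0.7953 = 1330.7 tonne/day.
S3 = 1330.7 + 4406.8 = 5737.5 tonne/day.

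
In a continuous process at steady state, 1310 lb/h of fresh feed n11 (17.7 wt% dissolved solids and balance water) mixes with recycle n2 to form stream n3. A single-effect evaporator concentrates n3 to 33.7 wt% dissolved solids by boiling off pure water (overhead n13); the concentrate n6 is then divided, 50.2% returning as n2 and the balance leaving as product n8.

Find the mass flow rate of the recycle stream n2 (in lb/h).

Overall dissolved solids balance (none leaves overhead): dissolved solids in fresh feed = dissolved solids in product, i.e. 1310×0.177 = (1−0.502)·n6·0.337.
n6 = 231.87/(0.337×0.498) = 1381.6 lb/h.
Recycle n2 = 0.502×1381.6 = 693.57 lb/h.

693.6 lb/h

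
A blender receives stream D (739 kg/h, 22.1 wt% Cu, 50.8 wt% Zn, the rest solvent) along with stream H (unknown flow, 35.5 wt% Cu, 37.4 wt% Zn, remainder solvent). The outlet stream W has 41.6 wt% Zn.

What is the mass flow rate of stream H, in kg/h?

1619 kg/h

Let H be the unknown flow. Total out = 739 + H.
Zn balance: 375.41 + 0.374·H = 0.416·(739 + H)
(0.374 − 0.416)·H = 0.416×739 − 375.41 = -67.988
H = -67.988 / -0.042 = 1618.8 kg/h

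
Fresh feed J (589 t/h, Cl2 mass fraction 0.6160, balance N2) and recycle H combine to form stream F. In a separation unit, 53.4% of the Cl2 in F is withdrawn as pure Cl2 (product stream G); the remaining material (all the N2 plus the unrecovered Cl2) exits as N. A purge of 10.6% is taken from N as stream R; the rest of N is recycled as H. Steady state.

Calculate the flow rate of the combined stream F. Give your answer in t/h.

2756 t/h

N2 enters only via J and leaves only via the purge: 589×0.384 = 0.106×(N2 in N), and the separation unit passes all N2, so N2 in F = N2 in N = 2133.7 t/h.
Cl2 in F: m_A = 589×0.616 + (1−0.106)·(1−0.534)·m_A, so m_A = 362.82/0.5834 = 621.92 t/h.
F = 621.92 + 2133.7 = 2755.7 t/h.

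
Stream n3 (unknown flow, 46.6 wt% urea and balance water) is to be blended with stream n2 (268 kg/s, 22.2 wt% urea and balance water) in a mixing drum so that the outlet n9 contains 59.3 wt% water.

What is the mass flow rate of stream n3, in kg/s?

Let n3 be the unknown flow. Total out = 268 + n3.
water balance: 208.5 + 0.534·n3 = 0.593·(268 + n3)
(0.534 − 0.593)·n3 = 0.593×268 − 208.5 = -49.58
n3 = -49.58 / -0.059 = 840.34 kg/s

840.3 kg/s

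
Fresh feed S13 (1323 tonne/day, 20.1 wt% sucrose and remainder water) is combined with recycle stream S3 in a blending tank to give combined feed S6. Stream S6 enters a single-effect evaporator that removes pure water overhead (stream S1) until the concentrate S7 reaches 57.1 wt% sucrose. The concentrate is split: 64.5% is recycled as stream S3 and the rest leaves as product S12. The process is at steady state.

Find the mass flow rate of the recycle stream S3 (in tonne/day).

Overall sucrose balance (none leaves overhead): sucrose in fresh feed = sucrose in product, i.e. 1323×0.201 = (1−0.645)·S7·0.571.
S7 = 265.92/(0.571×0.355) = 1311.9 tonne/day.
Recycle S3 = 0.645×1311.9 = 846.16 tonne/day.

846.2 tonne/day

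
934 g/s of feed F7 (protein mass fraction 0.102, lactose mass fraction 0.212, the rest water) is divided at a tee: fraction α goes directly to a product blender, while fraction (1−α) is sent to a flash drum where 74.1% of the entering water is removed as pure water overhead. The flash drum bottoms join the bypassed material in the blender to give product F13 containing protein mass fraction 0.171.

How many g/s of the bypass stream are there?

192.6 g/s

All 934×0.102 = 95.268 g/s of protein reaches F13, so F13 = 95.268/0.171 = 557.12 g/s and vapour = 376.88 g/s.
The evaporator receives (1−α)·934 of feed at 0.686 water and removes 0.741 of that water:
0.741×0.686×(1−α)×934 = 376.88
(1−α) = 376.88/474.78 = 0.7938;  α = 0.2062.
Bypass flow = 0.2062×934 = 192.59 g/s.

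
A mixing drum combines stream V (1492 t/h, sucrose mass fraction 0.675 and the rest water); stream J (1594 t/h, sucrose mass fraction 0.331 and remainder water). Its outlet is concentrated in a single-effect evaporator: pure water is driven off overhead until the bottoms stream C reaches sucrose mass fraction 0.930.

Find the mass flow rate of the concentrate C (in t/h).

1650 t/h

sucrose entering = 1492×0.675 + 1594×0.331 = 1534.7 t/h.
All sucrose reports to C, so C = 1534.7/0.930 = 1650.2 t/h.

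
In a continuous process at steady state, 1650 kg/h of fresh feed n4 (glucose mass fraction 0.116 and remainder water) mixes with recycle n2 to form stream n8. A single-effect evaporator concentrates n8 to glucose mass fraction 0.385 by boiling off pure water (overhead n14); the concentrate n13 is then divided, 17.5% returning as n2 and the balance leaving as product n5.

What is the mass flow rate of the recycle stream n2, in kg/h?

Overall glucose balance (none leaves overhead): glucose in fresh feed = glucose in product, i.e. 1650×0.116 = (1−0.175)·n13·0.385.
n13 = 191.4/(0.385×0.825) = 602.6 kg/h.
Recycle n2 = 0.175×602.6 = 105.45 kg/h.

105.5 kg/h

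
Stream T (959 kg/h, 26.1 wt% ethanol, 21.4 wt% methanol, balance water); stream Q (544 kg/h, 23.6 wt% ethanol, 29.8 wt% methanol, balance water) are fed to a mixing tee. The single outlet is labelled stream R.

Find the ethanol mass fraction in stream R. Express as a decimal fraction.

0.252

Total flow out = 959 + 544 = 1503 kg/h.
ethanol in = 959×0.261 + 544×0.236 = 378.68 kg/h.
ethanol mass fraction in R = 378.68/1503 = 0.252.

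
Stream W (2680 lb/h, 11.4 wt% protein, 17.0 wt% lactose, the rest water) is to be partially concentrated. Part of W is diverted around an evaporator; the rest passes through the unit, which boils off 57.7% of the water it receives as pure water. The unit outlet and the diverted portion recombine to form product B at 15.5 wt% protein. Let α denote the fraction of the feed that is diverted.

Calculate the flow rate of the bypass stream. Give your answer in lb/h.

964.1 lb/h

All 2680×0.114 = 305.52 lb/h of protein reaches B, so B = 305.52/0.155 = 1971.1 lb/h and vapour = 708.9 lb/h.
The evaporator receives (1−α)·2680 of feed at 0.716 water and removes 0.577 of that water:
0.577×0.716×(1−α)×2680 = 708.9
(1−α) = 708.9/1107.2 = 0.6403;  α = 0.3597.
Bypass flow = 0.3597×2680 = 964.08 lb/h.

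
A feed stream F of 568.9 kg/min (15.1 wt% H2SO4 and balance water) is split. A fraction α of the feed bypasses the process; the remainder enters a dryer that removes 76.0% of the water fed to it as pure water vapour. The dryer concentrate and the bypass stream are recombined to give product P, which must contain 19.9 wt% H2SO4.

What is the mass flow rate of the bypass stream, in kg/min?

356.2 kg/min

All 568.9×0.151 = 85.904 kg/min of H2SO4 reaches P, so P = 85.904/0.199 = 431.68 kg/min and vapour = 137.22 kg/min.
The evaporator receives (1−α)·568.9 of feed at 0.849 water and removes 0.760 of that water:
0.760×0.849×(1−α)×568.9 = 137.22
(1−α) = 137.22/367.08 = 0.3738;  α = 0.6262.
Bypass flow = 0.6262×568.9 = 356.23 kg/min.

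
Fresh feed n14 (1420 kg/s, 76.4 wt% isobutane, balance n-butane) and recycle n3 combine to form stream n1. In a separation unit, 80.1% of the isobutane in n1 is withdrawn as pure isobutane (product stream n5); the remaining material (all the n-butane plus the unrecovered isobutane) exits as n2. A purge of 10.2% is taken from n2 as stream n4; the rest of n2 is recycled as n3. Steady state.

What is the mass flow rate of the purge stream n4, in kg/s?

361.9 kg/s

n-butane enters only via n14 and leaves only via the purge: 1420×0.236 = 0.102×(n-butane in n2), and the separation unit passes all n-butane, so n-butane in n1 = n-butane in n2 = 3285.5 kg/s.
isobutane in n1: m_A = 1420×0.764 + (1−0.102)·(1−0.801)·m_A, so m_A = 1084.9/0.8213 = 1320.9 kg/s.
n2 = (1−0.801)×1320.9 + 3285.5 = 3548.4 kg/s.
Purge n4 = 0.102×3548.4 = 361.93 kg/s.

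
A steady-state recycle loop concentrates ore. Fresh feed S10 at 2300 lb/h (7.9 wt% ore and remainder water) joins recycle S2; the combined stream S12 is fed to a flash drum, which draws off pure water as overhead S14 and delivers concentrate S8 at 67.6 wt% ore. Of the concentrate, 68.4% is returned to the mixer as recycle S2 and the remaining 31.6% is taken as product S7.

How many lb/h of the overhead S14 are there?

2031 lb/h

Overall ore balance (none leaves overhead): ore in fresh feed = ore in product, i.e. 2300×0.079 = (1−0.684)·S8·0.676.
S8 = 181.7/(0.676×0.316) = 850.59 lb/h.
Recycle S2 = 0.684×850.59 = 581.8 lb/h.
Combined feed S12 = 2300 + 581.8 = 2881.8 lb/h.
Overhead S14 = S12 − S8 = 2881.8 − 850.59 = 2031.2 lb/h.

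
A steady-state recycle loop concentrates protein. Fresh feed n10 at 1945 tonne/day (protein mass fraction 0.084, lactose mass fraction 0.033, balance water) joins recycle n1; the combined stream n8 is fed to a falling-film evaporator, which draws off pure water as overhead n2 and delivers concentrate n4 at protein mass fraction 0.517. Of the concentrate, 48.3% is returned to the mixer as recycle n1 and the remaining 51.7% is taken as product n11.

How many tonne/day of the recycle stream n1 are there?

295.2 tonne/day

Overall protein balance (none leaves overhead): protein in fresh feed = protein in product, i.e. 1945×0.084 = (1−0.483)·n4·0.517.
n4 = 163.38/(0.517×0.517) = 611.25 tonne/day.
Recycle n1 = 0.483×611.25 = 295.23 tonne/day.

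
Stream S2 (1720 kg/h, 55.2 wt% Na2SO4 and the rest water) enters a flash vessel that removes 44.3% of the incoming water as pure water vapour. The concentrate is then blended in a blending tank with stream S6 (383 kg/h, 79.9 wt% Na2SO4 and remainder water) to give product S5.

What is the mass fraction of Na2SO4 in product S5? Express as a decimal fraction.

0.7127

Vapour removed = 0.443×0.448×1720 = 341.36 kg/h; concentrate = 1378.6 kg/h.
Na2SO4 reaching the mixer = 949.44 (from concentrate) + 383×0.799 = 1255.5 kg/h.
Product flow = 1378.6 + 383 = 1761.6 kg/h; Na2SO4 fraction = 0.7127.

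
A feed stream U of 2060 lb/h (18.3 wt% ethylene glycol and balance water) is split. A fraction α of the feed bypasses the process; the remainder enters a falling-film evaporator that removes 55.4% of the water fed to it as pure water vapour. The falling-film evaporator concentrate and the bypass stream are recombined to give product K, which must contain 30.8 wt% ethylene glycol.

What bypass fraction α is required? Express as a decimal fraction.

0.103

All 2060×0.183 = 376.98 lb/h of ethylene glycol reaches K, so K = 376.98/0.308 = 1224 lb/h and vapour = 836.04 lb/h.
The evaporator receives (1−α)·2060 of feed at 0.817 water and removes 0.554 of that water:
0.554×0.817×(1−α)×2060 = 836.04
(1−α) = 836.04/932.39 = 0.8967;  α = 0.1033.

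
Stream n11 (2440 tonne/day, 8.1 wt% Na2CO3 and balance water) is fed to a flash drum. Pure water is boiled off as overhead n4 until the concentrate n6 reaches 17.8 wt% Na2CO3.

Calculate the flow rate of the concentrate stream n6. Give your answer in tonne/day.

Na2CO3 is conserved: 2440×0.081 = 197.64 tonne/day all reports to the concentrate.
Concentrate = 197.64/(target fraction) = 1110.3 tonne/day.

1110 tonne/day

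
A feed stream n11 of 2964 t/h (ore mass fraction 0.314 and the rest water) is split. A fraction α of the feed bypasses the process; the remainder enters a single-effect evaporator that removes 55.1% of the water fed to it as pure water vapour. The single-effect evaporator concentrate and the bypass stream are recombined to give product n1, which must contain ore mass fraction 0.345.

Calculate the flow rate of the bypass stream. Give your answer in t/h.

2259 t/h

All 2964×0.314 = 930.7 t/h of ore reaches n1, so n1 = 930.7/0.345 = 2697.7 t/h and vapour = 266.33 t/h.
The evaporator receives (1−α)·2964 of feed at 0.686 water and removes 0.551 of that water:
0.551×0.686×(1−α)×2964 = 266.33
(1−α) = 266.33/1120.4 = 0.2377;  α = 0.7623.
Bypass flow = 0.7623×2964 = 2259.4 t/h.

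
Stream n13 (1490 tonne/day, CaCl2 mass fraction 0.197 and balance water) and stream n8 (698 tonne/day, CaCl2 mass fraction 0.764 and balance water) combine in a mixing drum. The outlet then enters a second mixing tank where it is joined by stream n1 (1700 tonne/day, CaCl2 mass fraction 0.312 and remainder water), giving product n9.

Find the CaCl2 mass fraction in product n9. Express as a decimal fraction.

0.349

Overall, product flow = 3888 tonne/day.
CaCl2 in = 1490×0.197 + 698×0.764 + 1700×0.312 = 1357.2 tonne/day.
CaCl2 fraction in n9 = 0.349.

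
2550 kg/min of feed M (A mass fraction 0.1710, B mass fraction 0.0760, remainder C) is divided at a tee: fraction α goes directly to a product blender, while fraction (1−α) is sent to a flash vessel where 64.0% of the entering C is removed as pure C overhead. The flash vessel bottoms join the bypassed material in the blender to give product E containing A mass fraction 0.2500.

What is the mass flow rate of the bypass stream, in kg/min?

All 2550×0.171 = 436.05 kg/min of A reaches E, so E = 436.05/0.250 = 1744.2 kg/min and vapour = 805.8 kg/min.
The evaporator receives (1−α)·2550 of feed at 0.753 C and removes 0.640 of that C:
0.640×0.753×(1−α)×2550 = 805.8
(1−α) = 805.8/1228.9 = 0.6557;  α = 0.3443.
Bypass flow = 0.3443×2550 = 877.94 kg/min.

877.9 kg/min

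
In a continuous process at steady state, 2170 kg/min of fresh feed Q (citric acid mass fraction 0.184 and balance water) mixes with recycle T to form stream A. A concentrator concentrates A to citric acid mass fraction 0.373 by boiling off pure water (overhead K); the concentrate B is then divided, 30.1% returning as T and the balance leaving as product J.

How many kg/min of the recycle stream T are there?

461 kg/min

Overall citric acid balance (none leaves overhead): citric acid in fresh feed = citric acid in product, i.e. 2170×0.184 = (1−0.301)·B·0.373.
B = 399.28/(0.373×0.699) = 1531.4 kg/min.
Recycle T = 0.301×1531.4 = 460.95 kg/min.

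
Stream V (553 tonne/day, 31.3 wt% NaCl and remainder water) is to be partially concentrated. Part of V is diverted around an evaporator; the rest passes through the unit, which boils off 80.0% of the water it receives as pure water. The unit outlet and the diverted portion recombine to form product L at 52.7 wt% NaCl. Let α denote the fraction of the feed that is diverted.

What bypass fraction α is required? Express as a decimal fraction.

All 553×0.313 = 173.09 tonne/day of NaCl reaches L, so L = 173.09/0.527 = 328.44 tonne/day and vapour = 224.56 tonne/day.
The evaporator receives (1−α)·553 of feed at 0.687 water and removes 0.800 of that water:
0.800×0.687×(1−α)×553 = 224.56
(1−α) = 224.56/303.93 = 0.7389;  α = 0.2611.

0.261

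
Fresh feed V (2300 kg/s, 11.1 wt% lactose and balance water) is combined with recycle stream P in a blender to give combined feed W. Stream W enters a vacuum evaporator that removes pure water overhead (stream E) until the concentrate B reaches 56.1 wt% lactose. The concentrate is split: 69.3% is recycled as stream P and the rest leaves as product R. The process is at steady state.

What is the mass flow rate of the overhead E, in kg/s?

1845 kg/s

Overall lactose balance (none leaves overhead): lactose in fresh feed = lactose in product, i.e. 2300×0.111 = (1−0.693)·B·0.561.
B = 255.3/(0.561×0.307) = 1482.3 kg/s.
Recycle P = 0.693×1482.3 = 1027.3 kg/s.
Combined feed W = 2300 + 1027.3 = 3327.3 kg/s.
Overhead E = W − B = 3327.3 − 1482.3 = 1844.9 kg/s.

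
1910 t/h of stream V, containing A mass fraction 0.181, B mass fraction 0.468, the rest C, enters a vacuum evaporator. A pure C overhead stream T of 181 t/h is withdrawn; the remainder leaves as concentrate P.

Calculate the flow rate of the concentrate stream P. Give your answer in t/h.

1729 t/h

Concentrate = 1910 − 181 = 1729 t/h.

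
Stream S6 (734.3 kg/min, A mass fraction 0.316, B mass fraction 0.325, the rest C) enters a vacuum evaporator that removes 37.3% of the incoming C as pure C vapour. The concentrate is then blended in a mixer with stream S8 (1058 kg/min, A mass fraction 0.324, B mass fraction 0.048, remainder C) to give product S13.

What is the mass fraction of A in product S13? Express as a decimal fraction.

Vapour removed = 0.373×0.359×734.3 = 98.328 kg/min; concentrate = 635.97 kg/min.
A reaching the mixer = 232.04 (from concentrate) + 1058×0.324 = 574.83 kg/min.
Product flow = 635.97 + 1058 = 1694 kg/min; A fraction = 0.339.

0.339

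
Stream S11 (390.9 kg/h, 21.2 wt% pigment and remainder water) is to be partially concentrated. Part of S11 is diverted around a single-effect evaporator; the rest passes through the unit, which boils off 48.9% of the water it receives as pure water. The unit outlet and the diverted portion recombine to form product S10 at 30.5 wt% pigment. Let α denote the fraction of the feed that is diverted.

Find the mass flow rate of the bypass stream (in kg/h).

All 390.9×0.212 = 82.871 kg/h of pigment reaches S10, so S10 = 82.871/0.305 = 271.71 kg/h and vapour = 119.19 kg/h.
The evaporator receives (1−α)·390.9 of feed at 0.788 water and removes 0.489 of that water:
0.489×0.788×(1−α)×390.9 = 119.19
(1−α) = 119.19/150.63 = 0.7913;  α = 0.2087.
Bypass flow = 0.2087×390.9 = 81.576 kg/h.

81.58 kg/h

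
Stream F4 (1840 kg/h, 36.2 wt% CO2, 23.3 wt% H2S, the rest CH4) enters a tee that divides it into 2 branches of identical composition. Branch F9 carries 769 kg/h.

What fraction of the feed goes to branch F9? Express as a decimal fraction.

Fraction to F9 = 769/1840 = 0.4179.

0.418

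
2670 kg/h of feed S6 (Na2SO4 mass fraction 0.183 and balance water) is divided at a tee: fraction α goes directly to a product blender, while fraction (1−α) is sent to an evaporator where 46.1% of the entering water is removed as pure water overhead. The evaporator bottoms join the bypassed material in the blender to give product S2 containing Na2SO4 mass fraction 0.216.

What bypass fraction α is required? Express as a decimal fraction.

All 2670×0.183 = 488.61 kg/h of Na2SO4 reaches S2, so S2 = 488.61/0.216 = 2262.1 kg/h and vapour = 407.92 kg/h.
The evaporator receives (1−α)·2670 of feed at 0.817 water and removes 0.461 of that water:
0.461×0.817×(1−α)×2670 = 407.92
(1−α) = 407.92/1005.6 = 0.4056;  α = 0.5944.

0.594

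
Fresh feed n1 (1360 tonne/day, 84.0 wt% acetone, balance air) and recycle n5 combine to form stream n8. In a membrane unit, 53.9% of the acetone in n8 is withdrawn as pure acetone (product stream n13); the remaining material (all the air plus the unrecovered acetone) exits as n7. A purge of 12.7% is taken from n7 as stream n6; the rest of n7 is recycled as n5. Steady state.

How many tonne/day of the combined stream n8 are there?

3625 tonne/day

air enters only via n1 and leaves only via the purge: 1360×0.160 = 0.127×(air in n7), and the membrane unit passes all air, so air in n8 = air in n7 = 1713.4 tonne/day.
acetone in n8: m_A = 1360×0.840 + (1−0.127)·(1−0.539)·m_A, so m_A = 1142.4/0.5975 = 1911.8 tonne/day.
n8 = 1911.8 + 1713.4 = 3625.2 tonne/day.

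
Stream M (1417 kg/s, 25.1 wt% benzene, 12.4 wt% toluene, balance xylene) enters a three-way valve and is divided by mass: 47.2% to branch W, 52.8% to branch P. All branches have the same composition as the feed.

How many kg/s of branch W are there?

Branch W flow = 0.472×1417 = 668.82 kg/s.

668.8 kg/s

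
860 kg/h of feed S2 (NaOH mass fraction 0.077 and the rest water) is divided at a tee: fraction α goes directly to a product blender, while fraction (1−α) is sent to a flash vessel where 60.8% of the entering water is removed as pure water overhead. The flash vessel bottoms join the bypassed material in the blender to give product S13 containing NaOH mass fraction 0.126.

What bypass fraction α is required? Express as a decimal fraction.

0.307

All 860×0.077 = 66.22 kg/h of NaOH reaches S13, so S13 = 66.22/0.126 = 525.56 kg/h and vapour = 334.44 kg/h.
The evaporator receives (1−α)·860 of feed at 0.923 water and removes 0.608 of that water:
0.608×0.923×(1−α)×860 = 334.44
(1−α) = 334.44/482.62 = 0.6930;  α = 0.3070.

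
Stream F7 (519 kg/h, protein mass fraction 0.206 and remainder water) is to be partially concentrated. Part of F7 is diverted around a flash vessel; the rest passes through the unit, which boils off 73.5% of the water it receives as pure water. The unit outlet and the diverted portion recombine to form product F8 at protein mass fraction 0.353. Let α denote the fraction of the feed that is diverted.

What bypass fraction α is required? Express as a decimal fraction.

All 519×0.206 = 106.91 kg/h of protein reaches F8, so F8 = 106.91/0.353 = 302.87 kg/h and vapour = 216.13 kg/h.
The evaporator receives (1−α)·519 of feed at 0.794 water and removes 0.735 of that water:
0.735×0.794×(1−α)×519 = 216.13
(1−α) = 216.13/302.88 = 0.7136;  α = 0.2864.

0.286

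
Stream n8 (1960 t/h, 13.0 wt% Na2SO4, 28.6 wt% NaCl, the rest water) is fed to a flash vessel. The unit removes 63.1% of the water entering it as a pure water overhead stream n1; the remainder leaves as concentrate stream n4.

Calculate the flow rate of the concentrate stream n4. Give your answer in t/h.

water entering = 1960×0.584 = 1144.6 t/h; overhead removed = 0.631×1144.6 = 722.27 t/h.
Concentrate = 1960 − 722.27 = 1237.7 t/h.

1238 t/h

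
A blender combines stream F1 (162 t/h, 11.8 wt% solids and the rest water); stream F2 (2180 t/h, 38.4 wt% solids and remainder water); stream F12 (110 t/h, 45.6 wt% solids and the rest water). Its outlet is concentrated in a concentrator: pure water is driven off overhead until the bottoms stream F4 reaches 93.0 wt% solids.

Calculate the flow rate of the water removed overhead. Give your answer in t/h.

1477 t/h

solids entering = 162×0.118 + 2180×0.384 + 110×0.456 = 906.4 t/h.
All solids reports to F4, so F4 = 906.4/0.930 = 974.62 t/h.
Total feed = 2452 t/h; overhead = 2452 − 974.62 = 1477.4 t/h.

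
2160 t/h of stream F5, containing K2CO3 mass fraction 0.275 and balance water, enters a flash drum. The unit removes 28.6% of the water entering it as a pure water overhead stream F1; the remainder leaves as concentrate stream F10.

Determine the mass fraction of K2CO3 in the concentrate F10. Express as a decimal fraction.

K2CO3 is not removed: 2160×0.275 = 594 t/h of K2CO3 enters F10.
water entering = 2160×0.725 = 1566 t/h; overhead removed = 0.286×1566 = 447.88 t/h.
Concentrate = 2160 − 447.88 = 1712.1 t/h.
Mass fraction = 594/1712.1 = 0.347.

0.347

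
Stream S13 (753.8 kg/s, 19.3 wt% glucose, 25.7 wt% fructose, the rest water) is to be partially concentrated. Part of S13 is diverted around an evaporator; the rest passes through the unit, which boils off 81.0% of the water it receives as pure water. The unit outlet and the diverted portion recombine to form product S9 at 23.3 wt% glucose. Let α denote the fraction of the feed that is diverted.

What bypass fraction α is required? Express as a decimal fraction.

0.615

All 753.8×0.193 = 145.48 kg/s of glucose reaches S9, so S9 = 145.48/0.233 = 624.39 kg/s and vapour = 129.41 kg/s.
The evaporator receives (1−α)·753.8 of feed at 0.550 water and removes 0.810 of that water:
0.810×0.550×(1−α)×753.8 = 129.41
(1−α) = 129.41/335.82 = 0.3854;  α = 0.6146.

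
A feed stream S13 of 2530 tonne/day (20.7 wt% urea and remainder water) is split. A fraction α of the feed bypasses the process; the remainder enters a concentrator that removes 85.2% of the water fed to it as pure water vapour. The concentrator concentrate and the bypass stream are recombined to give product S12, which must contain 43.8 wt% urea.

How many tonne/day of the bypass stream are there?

All 2530×0.207 = 523.71 tonne/day of urea reaches S12, so S12 = 523.71/0.438 = 1195.7 tonne/day and vapour = 1334.3 tonne/day.
The evaporator receives (1−α)·2530 of feed at 0.793 water and removes 0.852 of that water:
0.852×0.793×(1−α)×2530 = 1334.3
(1−α) = 1334.3/1709.4 = 0.7806;  α = 0.2194.
Bypass flow = 0.2194×2530 = 555.1 tonne/day.

555.1 tonne/day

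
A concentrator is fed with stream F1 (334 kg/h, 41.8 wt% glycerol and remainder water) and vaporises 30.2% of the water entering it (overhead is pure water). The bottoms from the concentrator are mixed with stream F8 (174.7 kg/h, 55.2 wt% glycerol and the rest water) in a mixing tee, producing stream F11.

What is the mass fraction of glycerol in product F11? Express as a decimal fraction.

Vapour removed = 0.302×0.582×334 = 58.705 kg/h; concentrate = 275.29 kg/h.
glycerol reaching the mixer = 139.61 (from concentrate) + 174.7×0.552 = 236.05 kg/h.
Product flow = 275.29 + 174.7 = 449.99 kg/h; glycerol fraction = 0.525.

0.525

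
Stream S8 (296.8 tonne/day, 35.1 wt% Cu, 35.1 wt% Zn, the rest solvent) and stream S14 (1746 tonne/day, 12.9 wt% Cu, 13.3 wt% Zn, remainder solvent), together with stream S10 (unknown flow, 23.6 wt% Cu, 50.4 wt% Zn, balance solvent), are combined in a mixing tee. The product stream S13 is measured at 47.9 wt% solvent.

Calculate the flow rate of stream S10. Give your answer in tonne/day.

1820 tonne/day

Let S10 be the unknown flow. Total out = 2042.8 + S10.
solvent balance: 1377 + 0.260·S10 = 0.479·(2042.8 + S10)
(0.260 − 0.479)·S10 = 0.479×2042.8 − 1377 = -398.49
S10 = -398.49 / -0.219 = 1819.6 tonne/day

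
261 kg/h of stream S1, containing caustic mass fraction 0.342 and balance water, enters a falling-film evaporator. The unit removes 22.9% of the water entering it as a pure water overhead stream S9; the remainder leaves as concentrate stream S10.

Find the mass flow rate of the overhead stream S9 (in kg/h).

water entering = 261×0.658 = 171.74 kg/h; overhead removed = 0.229×171.74 = 39.328 kg/h.

39.33 kg/h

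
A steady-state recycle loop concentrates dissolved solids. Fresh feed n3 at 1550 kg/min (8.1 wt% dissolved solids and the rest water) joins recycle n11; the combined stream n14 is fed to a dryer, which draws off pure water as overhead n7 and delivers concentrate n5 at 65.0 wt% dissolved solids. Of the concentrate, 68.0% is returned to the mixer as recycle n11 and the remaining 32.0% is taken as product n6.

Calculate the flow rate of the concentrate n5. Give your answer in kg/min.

603.6 kg/min

Overall dissolved solids balance (none leaves overhead): dissolved solids in fresh feed = dissolved solids in product, i.e. 1550×0.081 = (1−0.680)·n5·0.650.
n5 = 125.55/(0.650×0.320) = 603.61 kg/min.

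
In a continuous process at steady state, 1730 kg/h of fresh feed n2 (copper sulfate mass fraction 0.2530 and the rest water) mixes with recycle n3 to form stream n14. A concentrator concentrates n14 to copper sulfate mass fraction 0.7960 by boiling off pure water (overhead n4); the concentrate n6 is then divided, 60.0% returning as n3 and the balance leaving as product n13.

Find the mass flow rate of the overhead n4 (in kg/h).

Overall copper sulfate balance (none leaves overhead): copper sulfate in fresh feed = copper sulfate in product, i.e. 1730×0.253 = (1−0.600)·n6·0.796.
n6 = 437.69/(0.796×0.400) = 1374.7 kg/h.
Recycle n3 = 0.600×1374.7 = 824.79 kg/h.
Combined feed n14 = 1730 + 824.79 = 2554.8 kg/h.
Overhead n4 = n14 − n6 = 2554.8 − 1374.7 = 1180.1 kg/h.

1180 kg/h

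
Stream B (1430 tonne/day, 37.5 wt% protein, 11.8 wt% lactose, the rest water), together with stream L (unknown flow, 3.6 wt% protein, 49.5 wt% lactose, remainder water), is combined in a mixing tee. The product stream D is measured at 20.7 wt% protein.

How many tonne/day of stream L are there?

Let L be the unknown flow. Total out = 1430 + L.
protein balance: 536.25 + 0.036·L = 0.207·(1430 + L)
(0.036 − 0.207)·L = 0.207×1430 − 536.25 = -240.24
L = -240.24 / -0.171 = 1404.9 tonne/day

1405 tonne/day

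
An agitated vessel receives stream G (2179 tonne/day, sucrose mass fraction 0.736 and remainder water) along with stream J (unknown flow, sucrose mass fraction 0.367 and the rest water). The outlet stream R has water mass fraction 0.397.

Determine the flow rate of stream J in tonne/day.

Let J be the unknown flow. Total out = 2179 + J.
water balance: 575.26 + 0.633·J = 0.397·(2179 + J)
(0.633 − 0.397)·J = 0.397×2179 − 575.26 = 289.81
J = 289.81 / 0.236 = 1228 tonne/day

1228 tonne/day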